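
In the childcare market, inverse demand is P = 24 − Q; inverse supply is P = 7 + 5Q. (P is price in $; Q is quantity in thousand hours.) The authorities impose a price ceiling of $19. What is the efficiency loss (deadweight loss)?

Competitive equilibrium: 24 − Q = 7 + 5Q → Q* = 2.8333, P* = 21.1667.
At the ceiling P = 19, quantity supplied = (19 − 7)/5 = 2.4.
Willingness to pay at Q' = 2.4: 24 − 1·2.4 = 21.6.
ΔQ = 2.8333 − 2.4 = 0.4333; wedge = 21.6 − 19 = 2.6.
The triangle = ½ × 0.4333 × 2.6 = $0.56 thousand.

$0.56 thousand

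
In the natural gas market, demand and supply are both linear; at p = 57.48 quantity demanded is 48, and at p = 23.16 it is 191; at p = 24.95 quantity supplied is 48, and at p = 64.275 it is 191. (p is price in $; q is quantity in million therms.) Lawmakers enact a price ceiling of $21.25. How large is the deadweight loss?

Demand slope = (23.16 − 57.48)/(191 − 48) = −0.24, so p = 69 − 0.24q.
Supply slope = (64.275 − 24.95)/(191 − 48) = 0.275, so p = 11.75 + 0.275q.
Competitive equilibrium: 69 − 0.24q = 11.75 + 0.275q → q* = 111.165, p* = 42.3204.
At the ceiling p = 21.25, quantity supplied = (21.25 − 11.75)/0.275 = 34.5455.
Willingness to pay at q' = 34.5455: 69 − 0.24·34.5455 = 60.7091.
Δq = 111.165 − 34.5455 = 76.6195; wedge = 60.7091 − 21.25 = 39.4591.
The triangle = ½ × 76.6195 × 39.4591 = $1511.67 million.

$1511.67 million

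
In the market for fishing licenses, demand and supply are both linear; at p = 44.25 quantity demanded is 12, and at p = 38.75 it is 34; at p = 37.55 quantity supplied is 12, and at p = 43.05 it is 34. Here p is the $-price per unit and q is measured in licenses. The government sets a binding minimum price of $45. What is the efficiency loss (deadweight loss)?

$67.24

Demand slope = (38.75 − 44.25)/(34 − 12) = −0.25, so p = 47.25 − 0.25q.
Supply slope = (43.05 − 37.55)/(34 − 12) = 0.25, so p = 34.55 + 0.25q.
Competitive equilibrium: 47.25 − 0.25q = 34.55 + 0.25q → q* = 25.4, p* = 40.9.
At the floor p = 45, quantity demanded = (47.25 − 45)/0.25 = 9.
Sellers' marginal cost at q' = 9: 34.55 + 0.25·9 = 36.8.
Δq = 25.4 − 9 = 16.4; wedge = 45 − 36.8 = 8.2.
Deadweight loss = ½ × 16.4 × 8.2 = $67.24.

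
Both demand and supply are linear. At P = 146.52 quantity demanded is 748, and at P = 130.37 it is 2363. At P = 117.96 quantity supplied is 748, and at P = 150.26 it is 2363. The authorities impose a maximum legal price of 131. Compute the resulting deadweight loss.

Demand slope = (130.37 − 146.52)/(2363 − 748) = −0.01, so P = 154 − 0.01Q.
Supply slope = (150.26 − 117.96)/(2363 − 748) = 0.02, so P = 103 + 0.02Q.
Competitive equilibrium: 154 − 0.01Q = 103 + 0.02Q → Q* = 1700, P* = 137.
At the ceiling P = 131, quantity supplied = (131 − 103)/0.02 = 1400.
Willingness to pay at Q' = 1400: 154 − 0.01·1400 = 140.
ΔQ = 1700 − 1400 = 300; wedge = 140 − 131 = 9.
The triangle = ½ × 300 × 9 = 1350.

1350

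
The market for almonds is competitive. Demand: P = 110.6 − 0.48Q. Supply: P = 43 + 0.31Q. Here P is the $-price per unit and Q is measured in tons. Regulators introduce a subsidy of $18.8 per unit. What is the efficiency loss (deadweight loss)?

$223.70

Competitive equilibrium: 110.6 − 0.48Q = 43 + 0.31Q → Q* = 85.5696, P* = 69.5266.
The subsidy lowers effective supply by 18.8: P = 24.2 + 0.31Q.
New quantity: 110.6 − 0.48Q = 24.2 + 0.31Q → Q' = 109.3671.
Overproduction ΔQ = 109.3671 − 85.5696 = 23.7975; wedge = subsidy = 18.8.
Deadweight loss = ½ × 23.7975 × 18.8 = $223.70.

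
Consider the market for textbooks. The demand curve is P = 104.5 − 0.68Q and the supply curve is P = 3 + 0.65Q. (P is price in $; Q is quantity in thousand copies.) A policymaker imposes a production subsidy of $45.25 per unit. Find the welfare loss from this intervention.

$769.76 thousand

Competitive equilibrium: 104.5 − 0.68Q = 3 + 0.65Q → Q* = 76.3158, P* = 52.6053.
The subsidy lowers effective supply by 45.25: P = 0.65Q − 42.25.
New quantity: 104.5 − 0.68Q = 0.65Q − 42.25 → Q' = 110.3383.
Overproduction ΔQ = 110.3383 − 76.3158 = 34.0225; wedge = subsidy = 45.25.
The triangle = ½ × 34.0225 × 45.25 = $769.76 thousand.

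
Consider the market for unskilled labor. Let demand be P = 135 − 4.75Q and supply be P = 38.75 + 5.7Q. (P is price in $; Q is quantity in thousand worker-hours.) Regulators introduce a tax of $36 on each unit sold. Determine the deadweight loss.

Competitive equilibrium: 135 − 4.75Q = 38.75 + 5.7Q → Q* = 9.2105, P* = 91.25.
With the tax, the buyer price exceeds the seller price by 36: (135 − 4.75Q) − (38.75 + 5.7Q) = 36 → Q' = 5.7656.
ΔQ = 9.2105 − 5.7656 = 3.4449; the wedge equals the tax, 36.
The triangle = ½ × 3.4449 × 36 = $62.01 thousand.

$62.01 thousand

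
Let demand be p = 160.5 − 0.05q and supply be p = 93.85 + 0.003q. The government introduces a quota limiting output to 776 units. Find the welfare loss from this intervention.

Competitive equilibrium: 160.5 − 0.05q = 93.85 + 0.003q → q* = 1257.5472, p* = 97.6226.
At q = 776: demand price = 160.5 − 0.05·776 = 121.7; supply price = 93.85 + 0.003·776 = 96.178.
Δq = 1257.5472 − 776 = 481.5472; wedge = 121.7 − 96.178 = 25.522.
Welfare loss = ½ × 481.5472 × 25.522 = 6145.02.

6145.02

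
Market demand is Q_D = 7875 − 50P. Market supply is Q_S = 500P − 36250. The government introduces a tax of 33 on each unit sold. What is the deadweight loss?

24750

In inverse form: demand P = 157.5 − 0.02Q, supply P = 72.5 + 0.002Q.
Competitive equilibrium: 157.5 − 0.02Q = 72.5 + 0.002Q → Q* = 3863.6364, P* = 80.2273.
With the tax, the buyer price exceeds the seller price by 33: (157.5 − 0.02Q) − (72.5 + 0.002Q) = 33 → Q' = 2363.6364.
ΔQ = 3863.6364 − 2363.6364 = 1500; the wedge equals the tax, 33.
The triangle = ½ × 1500 × 33 = 24750.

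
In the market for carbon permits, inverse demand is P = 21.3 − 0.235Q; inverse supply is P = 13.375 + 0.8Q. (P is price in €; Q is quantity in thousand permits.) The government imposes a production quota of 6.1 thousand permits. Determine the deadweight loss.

Competitive equilibrium: 21.3 − 0.235Q = 13.375 + 0.8Q → Q* = 7.657, P* = 19.5006.
At Q = 6.1: demand price = 21.3 − 0.235·6.1 = 19.8665; supply price = 13.375 + 0.8·6.1 = 18.255.
ΔQ = 7.657 − 6.1 = 1.557; wedge = 19.8665 − 18.255 = 1.6115.
DWL = ½ × 1.557 × 1.6115 = €1.25 thousand.

€1.25 thousand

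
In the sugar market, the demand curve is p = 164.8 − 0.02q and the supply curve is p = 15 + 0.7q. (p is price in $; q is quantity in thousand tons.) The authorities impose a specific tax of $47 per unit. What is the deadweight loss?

$1534.03 thousand

Competitive equilibrium: 164.8 − 0.02q = 15 + 0.7q → q* = 208.0556, p* = 160.6389.
With the tax, the buyer price exceeds the seller price by 47: (164.8 − 0.02q) − (15 + 0.7q) = 47 → q' = 142.7778.
Δq = 208.0556 − 142.7778 = 65.2778; the wedge equals the tax, 47.
The triangle = ½ × 65.2778 × 47 = $1534.03 thousand.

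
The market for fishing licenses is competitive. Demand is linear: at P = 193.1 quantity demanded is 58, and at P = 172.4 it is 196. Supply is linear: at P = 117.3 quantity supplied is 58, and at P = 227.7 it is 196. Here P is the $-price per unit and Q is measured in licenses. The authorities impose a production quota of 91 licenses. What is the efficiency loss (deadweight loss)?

Demand slope = (172.4 − 193.1)/(196 − 58) = −0.15, so P = 201.8 − 0.15Q.
Supply slope = (227.7 − 117.3)/(196 − 58) = 0.8, so P = 70.9 + 0.8Q.
Competitive equilibrium: 201.8 − 0.15Q = 70.9 + 0.8Q → Q* = 137.7895, P* = 181.1316.
At Q = 91: demand price = 201.8 − 0.15·91 = 188.15; supply price = 70.9 + 0.8·91 = 143.7.
ΔQ = 137.7895 − 91 = 46.7895; wedge = 188.15 − 143.7 = 44.45.
Deadweight loss = ½ × 46.7895 × 44.45 = $1039.90.

$1039.90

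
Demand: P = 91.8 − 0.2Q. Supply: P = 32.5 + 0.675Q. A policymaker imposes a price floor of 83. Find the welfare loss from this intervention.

247.22

Competitive equilibrium: 91.8 − 0.2Q = 32.5 + 0.675Q → Q* = 67.7714, P* = 78.2457.
At the floor P = 83, quantity demanded = (91.8 − 83)/0.2 = 44.
Sellers' marginal cost at Q' = 44: 32.5 + 0.675·44 = 62.2.
ΔQ = 67.7714 − 44 = 23.7714; wedge = 83 − 62.2 = 20.8.
Deadweight loss = ½ × 23.7714 × 20.8 = 247.22.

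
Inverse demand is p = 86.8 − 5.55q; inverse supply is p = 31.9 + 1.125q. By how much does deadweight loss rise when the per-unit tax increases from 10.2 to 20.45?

23.53

Competitive equilibrium: 86.8 − 5.55q = 31.9 + 1.125q → q* = 8.2247, p* = 41.1528.
For a per-unit tax t: Δq = t/6.675, so DWL = ½·t·(t/6.675) = t²/13.35.
At t = 10.2: DWL = 7.793. At t = 20.45: DWL = 31.326.
Increase = 31.326 − 7.793 = 23.53.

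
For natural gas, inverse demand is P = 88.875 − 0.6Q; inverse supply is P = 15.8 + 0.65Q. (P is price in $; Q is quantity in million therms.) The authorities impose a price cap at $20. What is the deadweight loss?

$1689.90 million

Competitive equilibrium: 88.875 − 0.6Q = 15.8 + 0.65Q → Q* = 58.46, P* = 53.799.
At the ceiling P = 20, quantity supplied = (20 − 15.8)/0.65 = 6.4615.
Willingness to pay at Q' = 6.4615: 88.875 − 0.6·6.4615 = 84.9981.
ΔQ = 58.46 − 6.4615 = 51.9985; wedge = 84.9981 − 20 = 64.9981.
Welfare loss = ½ × 51.9985 × 64.9981 = $1689.90 million.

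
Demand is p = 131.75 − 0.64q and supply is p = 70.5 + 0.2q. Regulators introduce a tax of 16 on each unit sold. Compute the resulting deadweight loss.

152.38

Competitive equilibrium: 131.75 − 0.64q = 70.5 + 0.2q → q* = 72.9167, p* = 85.0833.
With the tax, the buyer price exceeds the seller price by 16: (131.75 − 0.64q) − (70.5 + 0.2q) = 16 → q' = 53.869.
Δq = 72.9167 − 53.869 = 19.0477; the wedge equals the tax, 16.
DWL = ½ × 19.0477 × 16 = 152.38.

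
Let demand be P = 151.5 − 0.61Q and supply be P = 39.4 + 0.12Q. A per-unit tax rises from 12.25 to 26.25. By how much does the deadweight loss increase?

369.18

Competitive equilibrium: 151.5 − 0.61Q = 39.4 + 0.12Q → Q* = 153.5616, P* = 57.8274.
For a per-unit tax t: ΔQ = t/0.73, so DWL = ½·t·(t/0.73) = t²/1.46.
At t = 12.25: DWL = 102.783. At t = 26.25: DWL = 471.961.
Increase = 471.961 − 102.783 = 369.18.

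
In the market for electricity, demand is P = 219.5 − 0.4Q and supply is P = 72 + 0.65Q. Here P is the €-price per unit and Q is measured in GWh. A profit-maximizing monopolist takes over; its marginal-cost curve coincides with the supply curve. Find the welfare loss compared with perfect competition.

€788.40

Competitive equilibrium: 219.5 − 0.4Q = 72 + 0.65Q → Q* = 140.47619, P* = 163.30952.
Marginal revenue: MR = 219.5 − 0.8Q. Set MR = MC: 219.5 − 0.8Q = 72 + 0.65Q → Q_m = 101.72414.
Price P_m = 219.5 − 0.4·101.72414 = 178.81034; MC(Q_m) = 72 + 0.65·101.72414 = 138.12069.
Competitive Q* = 140.47619, so ΔQ = 38.75205; wedge = 178.81034 − 138.12069 = 40.68965.
Welfare loss = ½ × 38.75205 × 40.68965 = €788.40.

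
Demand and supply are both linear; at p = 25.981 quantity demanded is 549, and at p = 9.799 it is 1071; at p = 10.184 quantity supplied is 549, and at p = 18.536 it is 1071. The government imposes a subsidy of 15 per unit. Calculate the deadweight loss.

2393.62

Demand slope = (9.799 − 25.981)/(1071 − 549) = −0.031, so p = 43 − 0.031q.
Supply slope = (18.536 − 10.184)/(1071 − 549) = 0.016, so p = 1.4 + 0.016q.
Competitive equilibrium: 43 − 0.031q = 1.4 + 0.016q → q* = 885.1064, p* = 15.5617.
The subsidy lowers effective supply by 15: p = 0.016q − 13.6.
New quantity: 43 − 0.031q = 0.016q − 13.6 → q' = 1204.2553.
Overproduction Δq = 1204.2553 − 885.1064 = 319.1489; wedge = subsidy = 15.
The triangle = ½ × 319.1489 × 15 = 2393.62.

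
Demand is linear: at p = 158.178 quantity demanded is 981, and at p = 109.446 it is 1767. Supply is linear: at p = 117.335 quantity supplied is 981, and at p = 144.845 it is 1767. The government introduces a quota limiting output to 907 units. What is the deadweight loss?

11886.68

Demand slope = (109.446 − 158.178)/(1767 − 981) = −0.062, so p = 219 − 0.062q.
Supply slope = (144.845 − 117.335)/(1767 − 981) = 0.035, so p = 83 + 0.035q.
Competitive equilibrium: 219 − 0.062q = 83 + 0.035q → q* = 1402.0619, p* = 132.0722.
At q = 907: demand price = 219 − 0.062·907 = 162.766; supply price = 83 + 0.035·907 = 114.745.
Δq = 1402.0619 − 907 = 495.0619; wedge = 162.766 − 114.745 = 48.021.
The triangle = ½ × 495.0619 × 48.021 = 11886.68.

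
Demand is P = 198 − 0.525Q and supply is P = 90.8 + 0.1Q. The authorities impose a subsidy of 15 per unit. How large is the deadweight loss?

Competitive equilibrium: 198 − 0.525Q = 90.8 + 0.1Q → Q* = 171.52, P* = 107.952.
The subsidy lowers effective supply by 15: P = 75.8 + 0.1Q.
New quantity: 198 − 0.525Q = 75.8 + 0.1Q → Q' = 195.52.
Overproduction ΔQ = 195.52 − 171.52 = 24; wedge = subsidy = 15.
Deadweight loss = ½ × 24 × 15 = 180.

180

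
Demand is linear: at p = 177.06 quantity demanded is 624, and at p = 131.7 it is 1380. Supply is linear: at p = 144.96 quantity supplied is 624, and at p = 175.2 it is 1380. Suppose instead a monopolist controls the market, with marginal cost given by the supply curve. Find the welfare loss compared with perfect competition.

Demand slope = (131.7 − 177.06)/(1380 − 624) = −0.06, so p = 214.5 − 0.06q.
Supply slope = (175.2 − 144.96)/(1380 − 624) = 0.04, so p = 120 + 0.04q.
Competitive equilibrium: 214.5 − 0.06q = 120 + 0.04q → q* = 945, p* = 157.8.
Marginal revenue: MR = 214.5 − 0.12q. Set MR = MC: 214.5 − 0.12q = 120 + 0.04q → q_m = 590.625.
Price p_m = 214.5 − 0.06·590.625 = 179.0625; MC(q_m) = 120 + 0.04·590.625 = 143.625.
Competitive q* = 945, so Δq = 354.375; wedge = 179.0625 − 143.625 = 35.4375.
DWL = ½ × 354.375 × 35.4375 = 6279.08.

6279.08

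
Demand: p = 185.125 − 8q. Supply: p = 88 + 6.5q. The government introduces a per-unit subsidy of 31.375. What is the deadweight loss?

33.94

Competitive equilibrium: 185.125 − 8q = 88 + 6.5q → q* = 6.6983, p* = 131.5388.
The subsidy lowers effective supply by 31.375: p = 56.625 + 6.5q.
New quantity: 185.125 − 8q = 56.625 + 6.5q → q' = 8.8621.
Overproduction Δq = 8.8621 − 6.6983 = 2.1638; wedge = subsidy = 31.375.
DWL = ½ × 2.1638 × 31.375 = 33.94.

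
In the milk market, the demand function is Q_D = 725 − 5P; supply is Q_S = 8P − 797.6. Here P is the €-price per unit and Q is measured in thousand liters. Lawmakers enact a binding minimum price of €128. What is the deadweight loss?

€480.62 thousand

In inverse form: demand P = 145 − 0.2Q, supply P = 99.7 + 0.125Q.
Competitive equilibrium: 145 − 0.2Q = 99.7 + 0.125Q → Q* = 139.3846, P* = 117.1231.
At the floor P = 128, quantity demanded = (145 − 128)/0.2 = 85.
Sellers' marginal cost at Q' = 85: 99.7 + 0.125·85 = 110.325.
ΔQ = 139.3846 − 85 = 54.3846; wedge = 128 − 110.325 = 17.675.
Welfare loss = ½ × 54.3846 × 17.675 = €480.62 thousand.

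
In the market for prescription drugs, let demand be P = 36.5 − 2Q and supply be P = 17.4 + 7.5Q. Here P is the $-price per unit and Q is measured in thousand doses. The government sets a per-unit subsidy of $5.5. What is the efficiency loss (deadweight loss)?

$1.59 thousand

Competitive equilibrium: 36.5 − 2Q = 17.4 + 7.5Q → Q* = 2.0105, P* = 32.4789.
The subsidy lowers effective supply by 5.5: P = 11.9 + 7.5Q.
New quantity: 36.5 − 2Q = 11.9 + 7.5Q → Q' = 2.5895.
Overproduction ΔQ = 2.5895 − 2.0105 = 0.579; wedge = subsidy = 5.5.
The triangle = ½ × 0.579 × 5.5 = $1.59 thousand.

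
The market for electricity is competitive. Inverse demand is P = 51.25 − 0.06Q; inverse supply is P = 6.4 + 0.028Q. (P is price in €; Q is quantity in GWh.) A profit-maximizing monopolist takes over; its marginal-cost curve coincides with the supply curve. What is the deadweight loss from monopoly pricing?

Competitive equilibrium: 51.25 − 0.06Q = 6.4 + 0.028Q → Q* = 509.65909, P* = 20.67045.
Marginal revenue: MR = 51.25 − 0.12Q. Set MR = MC: 51.25 − 0.12Q = 6.4 + 0.028Q → Q_m = 303.04054.
Price P_m = 51.25 − 0.06·303.04054 = 33.06757; MC(Q_m) = 6.4 + 0.028·303.04054 = 14.88514.
Competitive Q* = 509.65909, so ΔQ = 206.61855; wedge = 33.06757 − 14.88514 = 18.18243.
Deadweight loss = ½ × 206.61855 × 18.18243 = €1878.41.

€1878.41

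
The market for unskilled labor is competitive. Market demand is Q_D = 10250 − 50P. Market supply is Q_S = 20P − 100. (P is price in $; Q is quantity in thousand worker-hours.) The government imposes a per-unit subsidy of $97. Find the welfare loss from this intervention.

In inverse form: demand P = 205 − 0.02Q, supply P = 5 + 0.05Q.
Competitive equilibrium: 205 − 0.02Q = 5 + 0.05Q → Q* = 2857.1429, P* = 147.8571.
The subsidy lowers effective supply by 97: P = 0.05Q − 92.
New quantity: 205 − 0.02Q = 0.05Q − 92 → Q' = 4242.8571.
Overproduction ΔQ = 4242.8571 − 2857.1429 = 1385.7142; wedge = subsidy = 97.
The triangle = ½ × 1385.7142 × 97 = $67207.14 thousand.

$67207.14 thousand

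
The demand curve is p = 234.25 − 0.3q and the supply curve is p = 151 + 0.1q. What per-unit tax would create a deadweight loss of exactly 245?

Competitive equilibrium: 234.25 − 0.3q = 151 + 0.1q → q* = 208.125, p* = 171.8125.
A tax t gives Δq = t/0.4 and wedge t, so DWL = t²/0.8.
t²/0.8 = 245 → t² = 196 → t = 14.

14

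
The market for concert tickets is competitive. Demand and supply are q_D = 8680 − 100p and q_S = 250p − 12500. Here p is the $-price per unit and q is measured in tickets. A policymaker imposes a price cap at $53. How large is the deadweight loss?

$24703.21

In inverse form: demand p = 86.8 − 0.01q, supply p = 50 + 0.004q.
Competitive equilibrium: 86.8 − 0.01q = 50 + 0.004q → q* = 2628.5714, p* = 60.5143.
At the ceiling p = 53, quantity supplied = (53 − 50)/0.004 = 750.
Willingness to pay at q' = 750: 86.8 − 0.01·750 = 79.3.
Δq = 2628.5714 − 750 = 1878.5714; wedge = 79.3 − 53 = 26.3.
Deadweight loss = ½ × 1878.5714 × 26.3 = $24703.21.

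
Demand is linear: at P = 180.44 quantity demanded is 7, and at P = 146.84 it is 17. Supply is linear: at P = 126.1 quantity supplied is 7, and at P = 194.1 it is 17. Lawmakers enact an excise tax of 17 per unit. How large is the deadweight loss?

14.22

Demand slope = (146.84 − 180.44)/(17 − 7) = −3.36, so P = 203.96 − 3.36Q.
Supply slope = (194.1 − 126.1)/(17 − 7) = 6.8, so P = 78.5 + 6.8Q.
Competitive equilibrium: 203.96 − 3.36Q = 78.5 + 6.8Q → Q* = 12.3484, P* = 162.4693.
With the tax, the buyer price exceeds the seller price by 17: (203.96 − 3.36Q) − (78.5 + 6.8Q) = 17 → Q' = 10.6752.
ΔQ = 12.3484 − 10.6752 = 1.6732; the wedge equals the tax, 17.
Deadweight loss = ½ × 1.6732 × 17 = 14.22.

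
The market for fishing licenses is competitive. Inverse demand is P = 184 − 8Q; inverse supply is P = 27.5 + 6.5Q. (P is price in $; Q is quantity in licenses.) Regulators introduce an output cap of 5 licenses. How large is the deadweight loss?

Competitive equilibrium: 184 − 8Q = 27.5 + 6.5Q → Q* = 10.7931, P* = 97.6552.
At Q = 5: demand price = 184 − 8·5 = 144; supply price = 27.5 + 6.5·5 = 60.
ΔQ = 10.7931 − 5 = 5.7931; wedge = 144 − 60 = 84.
Deadweight loss = ½ × 5.7931 × 84 = $243.31.

$243.31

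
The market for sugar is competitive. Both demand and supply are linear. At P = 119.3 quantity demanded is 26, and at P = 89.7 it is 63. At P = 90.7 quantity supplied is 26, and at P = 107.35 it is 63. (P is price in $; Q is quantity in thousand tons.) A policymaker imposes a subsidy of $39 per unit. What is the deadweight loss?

$608.40 thousand

Demand slope = (89.7 − 119.3)/(63 − 26) = −0.8, so P = 140.1 − 0.8Q.
Supply slope = (107.35 − 90.7)/(63 − 26) = 0.45, so P = 79 + 0.45Q.
Competitive equilibrium: 140.1 − 0.8Q = 79 + 0.45Q → Q* = 48.88, P* = 100.996.
The subsidy lowers effective supply by 39: P = 40 + 0.45Q.
New quantity: 140.1 − 0.8Q = 40 + 0.45Q → Q' = 80.08.
Overproduction ΔQ = 80.08 − 48.88 = 31.2; wedge = subsidy = 39.
DWL = ½ × 31.2 × 39 = $608.40 thousand.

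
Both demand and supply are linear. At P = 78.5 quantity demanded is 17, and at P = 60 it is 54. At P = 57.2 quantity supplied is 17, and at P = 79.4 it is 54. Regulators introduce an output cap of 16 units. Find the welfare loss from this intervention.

Demand slope = (60 − 78.5)/(54 − 17) = −0.5, so P = 87 − 0.5Q.
Supply slope = (79.4 − 57.2)/(54 − 17) = 0.6, so P = 47 + 0.6Q.
Competitive equilibrium: 87 − 0.5Q = 47 + 0.6Q → Q* = 36.3636, P* = 68.8182.
At Q = 16: demand price = 87 − 0.5·16 = 79; supply price = 47 + 0.6·16 = 56.6.
ΔQ = 36.3636 − 16 = 20.3636; wedge = 79 − 56.6 = 22.4.
The triangle = ½ × 20.3636 × 22.4 = 228.07.

228.07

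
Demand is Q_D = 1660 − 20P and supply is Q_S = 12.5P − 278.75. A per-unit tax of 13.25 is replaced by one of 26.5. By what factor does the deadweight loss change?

4

In inverse form: demand P = 83 − 0.05Q, supply P = 22.3 + 0.08Q.
Competitive equilibrium: 83 − 0.05Q = 22.3 + 0.08Q → Q* = 466.9231, P* = 59.6538.
For a per-unit tax t: ΔQ = t/0.13, so DWL = ½·t·(t/0.13) = t²/0.26.
At t = 13.25: DWL = 675.240. At t = 26.5: DWL = 2700.962.
Ratio = (26.5/13.25)² = 4.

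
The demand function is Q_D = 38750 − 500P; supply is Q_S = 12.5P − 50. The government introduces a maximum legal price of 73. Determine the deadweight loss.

In inverse form: demand P = 77.5 − 0.002Q, supply P = 4 + 0.08Q.
Competitive equilibrium: 77.5 − 0.002Q = 4 + 0.08Q → Q* = 896.3415, P* = 75.7073.
At the ceiling P = 73, quantity supplied = (73 − 4)/0.08 = 862.5.
Willingness to pay at Q' = 862.5: 77.5 − 0.002·862.5 = 75.775.
ΔQ = 896.3415 − 862.5 = 33.8415; wedge = 75.775 − 73 = 2.775.
Welfare loss = ½ × 33.8415 × 2.775 = 46.96.

46.96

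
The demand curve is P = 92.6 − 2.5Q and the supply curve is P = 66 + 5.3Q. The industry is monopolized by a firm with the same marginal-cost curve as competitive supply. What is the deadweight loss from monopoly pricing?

Competitive equilibrium: 92.6 − 2.5Q = 66 + 5.3Q → Q* = 3.4103, P* = 84.0744.
Marginal revenue: MR = 92.6 − 5Q. Set MR = MC: 92.6 − 5Q = 66 + 5.3Q → Q_m = 2.5825.
Price P_m = 92.6 − 2.5·2.5825 = 86.1438; MC(Q_m) = 66 + 5.3·2.5825 = 79.6873.
Competitive Q* = 3.4103, so ΔQ = 0.8278; wedge = 86.1438 − 79.6873 = 6.4565.
The triangle = ½ × 0.8278 × 6.4565 = 2.67.

2.67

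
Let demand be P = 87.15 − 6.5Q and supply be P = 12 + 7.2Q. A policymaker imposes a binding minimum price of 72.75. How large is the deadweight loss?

73.25

Competitive equilibrium: 87.15 − 6.5Q = 12 + 7.2Q → Q* = 5.4854, P* = 51.4949.
At the floor P = 72.75, quantity demanded = (87.15 − 72.75)/6.5 = 2.2154.
Sellers' marginal cost at Q' = 2.2154: 12 + 7.2·2.2154 = 27.9509.
ΔQ = 5.4854 − 2.2154 = 3.27; wedge = 72.75 − 27.9509 = 44.7991.
DWL = ½ × 3.27 × 44.7991 = 73.25.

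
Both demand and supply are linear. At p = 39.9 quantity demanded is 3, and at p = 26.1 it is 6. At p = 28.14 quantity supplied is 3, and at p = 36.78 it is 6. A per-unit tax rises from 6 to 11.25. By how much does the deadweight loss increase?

Demand slope = (26.1 − 39.9)/(6 − 3) = −4.6, so p = 53.7 − 4.6q.
Supply slope = (36.78 − 28.14)/(6 − 3) = 2.88, so p = 19.5 + 2.88q.
Competitive equilibrium: 53.7 − 4.6q = 19.5 + 2.88q → q* = 4.5722, p* = 32.6679.
For a per-unit tax t: Δq = t/7.48, so DWL = ½·t·(t/7.48) = t²/14.96.
At t = 6: DWL = 2.406. At t = 11.25: DWL = 8.46.
Increase = 8.46 − 2.406 = 6.05.

6.05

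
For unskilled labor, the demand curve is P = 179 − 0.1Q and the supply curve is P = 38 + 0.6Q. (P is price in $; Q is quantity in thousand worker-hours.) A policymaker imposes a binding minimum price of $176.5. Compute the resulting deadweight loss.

Competitive equilibrium: 179 − 0.1Q = 38 + 0.6Q → Q* = 201.42857, P* = 158.85714.
At the floor P = 176.5, quantity demanded = (179 − 176.5)/0.1 = 25.
Sellers' marginal cost at Q' = 25: 38 + 0.6·25 = 53.
ΔQ = 201.42857 − 25 = 176.42857; wedge = 176.5 − 53 = 123.5.
DWL = ½ × 176.42857 × 123.5 = $10894.46 thousand.

$10894.46 thousand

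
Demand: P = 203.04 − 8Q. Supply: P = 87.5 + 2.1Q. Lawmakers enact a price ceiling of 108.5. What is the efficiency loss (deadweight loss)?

Competitive equilibrium: 203.04 − 8Q = 87.5 + 2.1Q → Q* = 11.4396, P* = 111.5232.
At the ceiling P = 108.5, quantity supplied = (108.5 − 87.5)/2.1 = 10.
Willingness to pay at Q' = 10: 203.04 − 8·10 = 123.04.
ΔQ = 11.4396 − 10 = 1.4396; wedge = 123.04 − 108.5 = 14.54.
Welfare loss = ½ × 1.4396 × 14.54 = 10.47.

10.47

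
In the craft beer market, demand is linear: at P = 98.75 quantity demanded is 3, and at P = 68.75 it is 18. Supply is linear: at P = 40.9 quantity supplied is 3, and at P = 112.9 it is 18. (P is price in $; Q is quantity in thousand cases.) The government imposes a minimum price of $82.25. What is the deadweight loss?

Demand slope = (68.75 − 98.75)/(18 − 3) = −2, so P = 104.75 − 2Q.
Supply slope = (112.9 − 40.9)/(18 − 3) = 4.8, so P = 26.5 + 4.8Q.
Competitive equilibrium: 104.75 − 2Q = 26.5 + 4.8Q → Q* = 11.5074, P* = 81.7353.
At the floor P = 82.25, quantity demanded = (104.75 − 82.25)/2 = 11.25.
Sellers' marginal cost at Q' = 11.25: 26.5 + 4.8·11.25 = 80.5.
ΔQ = 11.5074 − 11.25 = 0.2574; wedge = 82.25 − 80.5 = 1.75.
Deadweight loss = ½ × 0.2574 × 1.75 = $0.23 thousand.

$0.23 thousand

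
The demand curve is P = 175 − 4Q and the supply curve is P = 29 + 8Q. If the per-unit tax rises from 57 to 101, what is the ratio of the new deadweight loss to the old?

3.140

Competitive equilibrium: 175 − 4Q = 29 + 8Q → Q* = 12.1667, P* = 126.3333.
For a per-unit tax t: ΔQ = t/12, so DWL = ½·t·(t/12) = t²/24.
At t = 57: DWL = 135.375. At t = 101: DWL = 425.042.
Ratio = (101/57)² = 3.140.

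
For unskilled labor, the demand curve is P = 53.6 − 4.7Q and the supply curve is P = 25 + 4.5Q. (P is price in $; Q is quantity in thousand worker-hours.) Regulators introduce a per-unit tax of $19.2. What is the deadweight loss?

Competitive equilibrium: 53.6 − 4.7Q = 25 + 4.5Q → Q* = 3.1087, P* = 38.98913.
With the tax, the buyer price exceeds the seller price by 19.2: (53.6 − 4.7Q) − (25 + 4.5Q) = 19.2 → Q' = 1.02174.
ΔQ = 3.1087 − 1.02174 = 2.08696; the wedge equals the tax, 19.2.
Deadweight loss = ½ × 2.08696 × 19.2 = $20.03 thousand.

$20.03 thousand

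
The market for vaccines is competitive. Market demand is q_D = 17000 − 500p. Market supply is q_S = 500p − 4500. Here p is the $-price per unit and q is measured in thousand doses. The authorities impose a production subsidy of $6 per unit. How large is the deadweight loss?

In inverse form: demand p = 34 − 0.002q, supply p = 9 + 0.002q.
Competitive equilibrium: 34 − 0.002q = 9 + 0.002q → q* = 6250, p* = 21.5.
The subsidy lowers effective supply by 6: p = 3 + 0.002q.
New quantity: 34 − 0.002q = 3 + 0.002q → q' = 7750.
Overproduction Δq = 7750 − 6250 = 1500; wedge = subsidy = 6.
Welfare loss = ½ × 1500 × 6 = $4500 thousand.

$4500 thousand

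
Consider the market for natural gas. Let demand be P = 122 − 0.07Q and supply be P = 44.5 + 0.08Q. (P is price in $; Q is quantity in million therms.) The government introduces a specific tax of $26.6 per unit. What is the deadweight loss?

$2358.53 million

Competitive equilibrium: 122 − 0.07Q = 44.5 + 0.08Q → Q* = 516.6667, P* = 85.8333.
With the tax, the buyer price exceeds the seller price by 26.6: (122 − 0.07Q) − (44.5 + 0.08Q) = 26.6 → Q' = 339.3333.
ΔQ = 516.6667 − 339.3333 = 177.3334; the wedge equals the tax, 26.6.
Welfare loss = ½ × 177.3334 × 26.6 = $2358.53 million.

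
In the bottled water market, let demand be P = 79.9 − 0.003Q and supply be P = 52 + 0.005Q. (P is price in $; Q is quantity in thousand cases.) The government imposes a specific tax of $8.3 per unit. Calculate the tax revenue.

$20335 thousand

Competitive equilibrium: 79.9 − 0.003Q = 52 + 0.005Q → Q* = 3487.5, P* = 69.4375.
With the tax, the buyer price exceeds the seller price by 8.3: (79.9 − 0.003Q) − (52 + 0.005Q) = 8.3 → Q' = 2450.
Tax revenue = 8.3 × 2450 = $20335 thousand.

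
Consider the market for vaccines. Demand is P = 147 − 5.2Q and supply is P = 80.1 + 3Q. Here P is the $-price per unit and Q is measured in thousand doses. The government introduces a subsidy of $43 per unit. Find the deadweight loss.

Competitive equilibrium: 147 − 5.2Q = 80.1 + 3Q → Q* = 8.1585, P* = 104.5756.
The subsidy lowers effective supply by 43: P = 37.1 + 3Q.
New quantity: 147 − 5.2Q = 37.1 + 3Q → Q' = 13.4024.
Overproduction ΔQ = 13.4024 − 8.1585 = 5.2439; wedge = subsidy = 43.
The triangle = ½ × 5.2439 × 43 = $112.74 thousand.

$112.74 thousand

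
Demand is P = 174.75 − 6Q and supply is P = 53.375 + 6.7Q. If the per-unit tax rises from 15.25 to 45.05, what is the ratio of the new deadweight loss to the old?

8.727

Competitive equilibrium: 174.75 − 6Q = 53.375 + 6.7Q → Q* = 9.5571, P* = 117.4075.
For a per-unit tax t: ΔQ = t/12.7, so DWL = ½·t·(t/12.7) = t²/25.4.
At t = 15.25: DWL = 9.156. At t = 45.05: DWL = 79.902.
Ratio = (45.05/15.25)² = 8.727.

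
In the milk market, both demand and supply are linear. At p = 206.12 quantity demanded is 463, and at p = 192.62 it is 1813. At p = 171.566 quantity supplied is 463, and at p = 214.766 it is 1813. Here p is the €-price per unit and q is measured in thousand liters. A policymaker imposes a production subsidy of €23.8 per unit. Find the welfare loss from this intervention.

Demand slope = (192.62 − 206.12)/(1813 − 463) = −0.01, so p = 210.75 − 0.01q.
Supply slope = (214.766 − 171.566)/(1813 − 463) = 0.032, so p = 156.75 + 0.032q.
Competitive equilibrium: 210.75 − 0.01q = 156.75 + 0.032q → q* = 1285.7143, p* = 197.8929.
The subsidy lowers effective supply by 23.8: p = 132.95 + 0.032q.
New quantity: 210.75 − 0.01q = 132.95 + 0.032q → q' = 1852.381.
Overproduction Δq = 1852.381 − 1285.7143 = 566.6667; wedge = subsidy = 23.8.
The triangle = ½ × 566.6667 × 23.8 = €6743.33 thousand.

€6743.33 thousand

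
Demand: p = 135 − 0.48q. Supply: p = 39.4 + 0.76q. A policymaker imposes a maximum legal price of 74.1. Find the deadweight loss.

612.81

Competitive equilibrium: 135 − 0.48q = 39.4 + 0.76q → q* = 77.0968, p* = 97.9935.
At the ceiling p = 74.1, quantity supplied = (74.1 − 39.4)/0.76 = 45.6579.
Willingness to pay at q' = 45.6579: 135 − 0.48·45.6579 = 113.0842.
Δq = 77.0968 − 45.6579 = 31.4389; wedge = 113.0842 − 74.1 = 38.9842.
The triangle = ½ × 31.4389 × 38.9842 = 612.81.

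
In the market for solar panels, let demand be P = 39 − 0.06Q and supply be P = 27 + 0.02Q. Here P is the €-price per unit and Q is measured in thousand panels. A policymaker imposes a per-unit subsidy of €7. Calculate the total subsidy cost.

Competitive equilibrium: 39 − 0.06Q = 27 + 0.02Q → Q* = 150, P* = 30.
The subsidy lowers effective supply by 7: P = 20 + 0.02Q.
New quantity: 39 − 0.06Q = 20 + 0.02Q → Q' = 237.5.
Total subsidy cost = 7 × 237.5 = €1662.50 thousand.

€1662.50 thousand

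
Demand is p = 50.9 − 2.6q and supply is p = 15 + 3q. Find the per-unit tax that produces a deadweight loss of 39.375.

21

Competitive equilibrium: 50.9 − 2.6q = 15 + 3q → q* = 6.4107, p* = 34.2321.
A tax t gives Δq = t/5.6 and wedge t, so DWL = t²/11.2.
t²/11.2 = 39.375 → t² = 441 → t = 21.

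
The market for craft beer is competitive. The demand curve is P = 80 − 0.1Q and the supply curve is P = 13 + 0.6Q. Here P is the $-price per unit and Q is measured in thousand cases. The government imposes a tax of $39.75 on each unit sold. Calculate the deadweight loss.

Competitive equilibrium: 80 − 0.1Q = 13 + 0.6Q → Q* = 95.7143, P* = 70.4286.
With the tax, the buyer price exceeds the seller price by 39.75: (80 − 0.1Q) − (13 + 0.6Q) = 39.75 → Q' = 38.9286.
ΔQ = 95.7143 − 38.9286 = 56.7857; the wedge equals the tax, 39.75.
Deadweight loss = ½ × 56.7857 × 39.75 = $1128.62 thousand.

$1128.62 thousand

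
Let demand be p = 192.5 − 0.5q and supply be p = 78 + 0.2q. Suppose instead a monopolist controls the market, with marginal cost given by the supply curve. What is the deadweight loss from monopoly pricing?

1625.78

Competitive equilibrium: 192.5 − 0.5q = 78 + 0.2q → q* = 163.5714, p* = 110.7143.
Marginal revenue: MR = 192.5 − q. Set MR = MC: 192.5 − q = 78 + 0.2q → q_m = 95.4167.
Price p_m = 192.5 − 0.5·95.4167 = 144.7917; MC(q_m) = 78 + 0.2·95.4167 = 97.0833.
Competitive q* = 163.5714, so Δq = 68.1547; wedge = 144.7917 − 97.0833 = 47.7084.
The triangle = ½ × 68.1547 × 47.7084 = 1625.78.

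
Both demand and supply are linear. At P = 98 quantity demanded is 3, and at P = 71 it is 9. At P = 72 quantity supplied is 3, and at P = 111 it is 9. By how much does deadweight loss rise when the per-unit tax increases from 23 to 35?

Demand slope = (71 − 98)/(9 − 3) = −4.5, so P = 111.5 − 4.5Q.
Supply slope = (111 − 72)/(9 − 3) = 6.5, so P = 52.5 + 6.5Q.
Competitive equilibrium: 111.5 − 4.5Q = 52.5 + 6.5Q → Q* = 5.3636, P* = 87.3636.
For a per-unit tax t: ΔQ = t/11, so DWL = ½·t·(t/11) = t²/22.
At t = 23: DWL = 24.045. At t = 35: DWL = 55.682.
Increase = 55.682 − 24.045 = 31.64.

31.64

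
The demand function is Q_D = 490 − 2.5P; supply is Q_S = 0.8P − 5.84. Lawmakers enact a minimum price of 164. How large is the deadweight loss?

In inverse form: demand P = 196 − 0.4Q, supply P = 7.3 + 1.25Q.
Competitive equilibrium: 196 − 0.4Q = 7.3 + 1.25Q → Q* = 114.3636, P* = 150.2545.
At the floor P = 164, quantity demanded = (196 − 164)/0.4 = 80.
Sellers' marginal cost at Q' = 80: 7.3 + 1.25·80 = 107.3.
ΔQ = 114.3636 − 80 = 34.3636; wedge = 164 − 107.3 = 56.7.
Deadweight loss = ½ × 34.3636 × 56.7 = 974.21.

974.21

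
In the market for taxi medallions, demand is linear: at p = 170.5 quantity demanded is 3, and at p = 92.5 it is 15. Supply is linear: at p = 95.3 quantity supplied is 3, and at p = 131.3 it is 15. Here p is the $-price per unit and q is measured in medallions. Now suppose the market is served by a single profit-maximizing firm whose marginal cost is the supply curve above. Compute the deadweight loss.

Demand slope = (92.5 − 170.5)/(15 − 3) = −6.5, so p = 190 − 6.5q.
Supply slope = (131.3 − 95.3)/(15 − 3) = 3, so p = 86.3 + 3q.
Competitive equilibrium: 190 − 6.5q = 86.3 + 3q → q* = 10.9158, p* = 119.0474.
Marginal revenue: MR = 190 − 13q. Set MR = MC: 190 − 13q = 86.3 + 3q → q_m = 6.4813.
Price p_m = 190 − 6.5·6.4813 = 147.8716; MC(q_m) = 86.3 + 3·6.4813 = 105.7439.
Competitive q* = 10.9158, so Δq = 4.4345; wedge = 147.8716 − 105.7439 = 42.1277.
Welfare loss = ½ × 4.4345 × 42.1277 = $93.41.

$93.41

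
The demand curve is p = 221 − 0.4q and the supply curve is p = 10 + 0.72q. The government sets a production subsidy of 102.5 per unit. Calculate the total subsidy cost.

28690.85

Competitive equilibrium: 221 − 0.4q = 10 + 0.72q → q* = 188.3929, p* = 145.6429.
The subsidy lowers effective supply by 102.5: p = 0.72q − 92.5.
New quantity: 221 − 0.4q = 0.72q − 92.5 → q' = 279.9107.
Total subsidy cost = 102.5 × 279.9107 = 28690.85.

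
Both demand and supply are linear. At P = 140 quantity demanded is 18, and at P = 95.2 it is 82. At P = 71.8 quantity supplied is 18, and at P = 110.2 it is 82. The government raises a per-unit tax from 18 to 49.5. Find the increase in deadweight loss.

817.79

Demand slope = (95.2 − 140)/(82 − 18) = −0.7, so P = 152.6 − 0.7Q.
Supply slope = (110.2 − 71.8)/(82 − 18) = 0.6, so P = 61 + 0.6Q.
Competitive equilibrium: 152.6 − 0.7Q = 61 + 0.6Q → Q* = 70.4615, P* = 103.2769.
For a per-unit tax t: ΔQ = t/1.3, so DWL = ½·t·(t/1.3) = t²/2.6.
At t = 18: DWL = 124.615. At t = 49.5: DWL = 942.404.
Increase = 942.404 − 124.615 = 817.79.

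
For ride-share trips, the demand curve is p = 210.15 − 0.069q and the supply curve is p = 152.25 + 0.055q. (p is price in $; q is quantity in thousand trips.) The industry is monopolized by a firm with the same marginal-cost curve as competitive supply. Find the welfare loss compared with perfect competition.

$1727.78 thousand

Competitive equilibrium: 210.15 − 0.069q = 152.25 + 0.055q → q* = 466.9355, p* = 177.9315.
Marginal revenue: MR = 210.15 − 0.138q. Set MR = MC: 210.15 − 0.138q = 152.25 + 0.055q → q_m = 300.
Price p_m = 210.15 − 0.069·300 = 189.45; MC(q_m) = 152.25 + 0.055·300 = 168.75.
Competitive q* = 466.9355, so Δq = 166.9355; wedge = 189.45 − 168.75 = 20.7.
Welfare loss = ½ × 166.9355 × 20.7 = $1727.78 thousand.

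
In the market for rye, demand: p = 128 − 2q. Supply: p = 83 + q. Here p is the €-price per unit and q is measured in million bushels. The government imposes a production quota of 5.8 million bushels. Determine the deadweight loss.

Competitive equilibrium: 128 − 2q = 83 + q → q* = 15, p* = 98.
At q = 5.8: demand price = 128 − 2·5.8 = 116.4; supply price = 83 + 1·5.8 = 88.8.
Δq = 15 − 5.8 = 9.2; wedge = 116.4 − 88.8 = 27.6.
Deadweight loss = ½ × 9.2 × 27.6 = €126.96 million.

€126.96 million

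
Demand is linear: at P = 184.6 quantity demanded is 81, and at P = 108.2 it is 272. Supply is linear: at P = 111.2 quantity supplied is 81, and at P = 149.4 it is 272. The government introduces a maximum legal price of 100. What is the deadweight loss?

9540.83

Demand slope = (108.2 − 184.6)/(272 − 81) = −0.4, so P = 217 − 0.4Q.
Supply slope = (149.4 − 111.2)/(272 − 81) = 0.2, so P = 95 + 0.2Q.
Competitive equilibrium: 217 − 0.4Q = 95 + 0.2Q → Q* = 203.3333, P* = 135.6667.
At the ceiling P = 100, quantity supplied = (100 − 95)/0.2 = 25.
Willingness to pay at Q' = 25: 217 − 0.4·25 = 207.
ΔQ = 203.3333 − 25 = 178.3333; wedge = 207 − 100 = 107.
DWL = ½ × 178.3333 × 107 = 9540.83.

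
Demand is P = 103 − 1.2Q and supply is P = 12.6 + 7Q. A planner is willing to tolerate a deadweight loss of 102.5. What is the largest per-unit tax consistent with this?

Competitive equilibrium: 103 − 1.2Q = 12.6 + 7Q → Q* = 11.0244, P* = 89.7707.
A tax t gives ΔQ = t/8.2 and wedge t, so DWL = t²/16.4.
t²/16.4 = 102.5 → t² = 1681 → t = 41.

41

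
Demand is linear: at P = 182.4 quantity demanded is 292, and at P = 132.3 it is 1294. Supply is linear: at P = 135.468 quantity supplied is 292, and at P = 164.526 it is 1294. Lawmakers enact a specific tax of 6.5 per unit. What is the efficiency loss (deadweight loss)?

Demand slope = (132.3 − 182.4)/(1294 − 292) = −0.05, so P = 197 − 0.05Q.
Supply slope = (164.526 − 135.468)/(1294 − 292) = 0.029, so P = 127 + 0.029Q.
Competitive equilibrium: 197 − 0.05Q = 127 + 0.029Q → Q* = 886.07595, P* = 152.6962.
With the tax, the buyer price exceeds the seller price by 6.5: (197 − 0.05Q) − (127 + 0.029Q) = 6.5 → Q' = 803.79747.
ΔQ = 886.07595 − 803.79747 = 82.27848; the wedge equals the tax, 6.5.
DWL = ½ × 82.27848 × 6.5 = 267.41.

267.41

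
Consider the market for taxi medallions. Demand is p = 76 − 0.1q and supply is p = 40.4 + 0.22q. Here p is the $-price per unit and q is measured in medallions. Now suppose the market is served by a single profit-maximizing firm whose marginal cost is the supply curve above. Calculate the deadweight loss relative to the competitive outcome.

Competitive equilibrium: 76 − 0.1q = 40.4 + 0.22q → q* = 111.25, p* = 64.875.
Marginal revenue: MR = 76 − 0.2q. Set MR = MC: 76 − 0.2q = 40.4 + 0.22q → q_m = 84.7619.
Price p_m = 76 − 0.1·84.7619 = 67.5238; MC(q_m) = 40.4 + 0.22·84.7619 = 59.0476.
Competitive q* = 111.25, so Δq = 26.4881; wedge = 67.5238 − 59.0476 = 8.4762.
Deadweight loss = ½ × 26.4881 × 8.4762 = $112.26.

$112.26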